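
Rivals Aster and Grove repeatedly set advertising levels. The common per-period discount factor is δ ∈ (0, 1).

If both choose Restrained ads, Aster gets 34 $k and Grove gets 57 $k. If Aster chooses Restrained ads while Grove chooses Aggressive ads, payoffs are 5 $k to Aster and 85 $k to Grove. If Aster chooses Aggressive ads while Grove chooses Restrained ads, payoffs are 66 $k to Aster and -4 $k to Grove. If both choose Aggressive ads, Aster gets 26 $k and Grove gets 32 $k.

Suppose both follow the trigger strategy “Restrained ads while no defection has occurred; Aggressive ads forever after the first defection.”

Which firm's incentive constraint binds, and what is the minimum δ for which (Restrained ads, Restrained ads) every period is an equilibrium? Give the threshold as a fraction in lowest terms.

Aster; δ ≥ 4/5

Aster's threshold: (66−34)/(66−26) = 4/5.
Grove's threshold: (85−57)/(85−32) = 28/53.
4/5 > 28/53, so Aster binds and δ* = 4/5.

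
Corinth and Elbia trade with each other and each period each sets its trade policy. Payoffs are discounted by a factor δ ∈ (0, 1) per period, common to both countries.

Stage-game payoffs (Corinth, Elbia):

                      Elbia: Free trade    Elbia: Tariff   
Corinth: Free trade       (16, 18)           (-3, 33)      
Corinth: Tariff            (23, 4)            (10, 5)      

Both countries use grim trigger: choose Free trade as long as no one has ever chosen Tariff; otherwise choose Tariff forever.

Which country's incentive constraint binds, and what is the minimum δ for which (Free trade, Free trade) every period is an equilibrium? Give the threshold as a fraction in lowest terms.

Corinth; δ ≥ 7/13

For Corinth: deviation gain 23−16 = 7, per-period punishment loss 16−10 = 6. IC gives δ ≥ 7/13.
For Elbia: gain 15, loss 13 per period, so δ ≥ 15/28.
The tighter constraint is Corinth's, so cooperation needs δ ≥ 7/13.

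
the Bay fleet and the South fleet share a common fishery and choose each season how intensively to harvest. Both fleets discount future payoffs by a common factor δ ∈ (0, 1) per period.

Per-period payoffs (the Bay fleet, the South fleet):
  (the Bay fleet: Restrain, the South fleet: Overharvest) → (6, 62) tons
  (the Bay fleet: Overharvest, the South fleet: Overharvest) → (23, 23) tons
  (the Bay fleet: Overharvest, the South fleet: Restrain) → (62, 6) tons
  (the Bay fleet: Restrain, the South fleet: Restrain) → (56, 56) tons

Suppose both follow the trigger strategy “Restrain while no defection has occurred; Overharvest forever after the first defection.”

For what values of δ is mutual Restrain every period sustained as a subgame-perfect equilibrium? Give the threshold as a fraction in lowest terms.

2/13

One-period gain from deviating is 62 − 56 = 6. The loss is 56 − 23 = 33 in every subsequent period, with present value 33·δ/(1−δ).
Deviation is unprofitable when 33·δ/(1−δ) ≥ 6, i.e. δ/(1−δ) ≥ 2/11.
Equivalently δ ≥ 6/(6+33) = 2/13.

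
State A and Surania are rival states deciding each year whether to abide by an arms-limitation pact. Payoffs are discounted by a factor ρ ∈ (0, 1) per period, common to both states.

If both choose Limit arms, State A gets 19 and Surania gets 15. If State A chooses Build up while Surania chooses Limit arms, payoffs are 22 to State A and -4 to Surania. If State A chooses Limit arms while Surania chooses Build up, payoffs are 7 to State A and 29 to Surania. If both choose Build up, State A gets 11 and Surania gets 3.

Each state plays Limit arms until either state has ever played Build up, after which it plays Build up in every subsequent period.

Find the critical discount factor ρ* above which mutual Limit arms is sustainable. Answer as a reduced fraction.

7/13

For State A: deviation gain 22−19 = 3, per-period punishment loss 19−11 = 8. IC gives ρ ≥ 3/11.
For Surania: gain 14, loss 12 per period, so ρ ≥ 14/26 = 7/13.
The tighter constraint is Surania's, so cooperation needs ρ ≥ 7/13.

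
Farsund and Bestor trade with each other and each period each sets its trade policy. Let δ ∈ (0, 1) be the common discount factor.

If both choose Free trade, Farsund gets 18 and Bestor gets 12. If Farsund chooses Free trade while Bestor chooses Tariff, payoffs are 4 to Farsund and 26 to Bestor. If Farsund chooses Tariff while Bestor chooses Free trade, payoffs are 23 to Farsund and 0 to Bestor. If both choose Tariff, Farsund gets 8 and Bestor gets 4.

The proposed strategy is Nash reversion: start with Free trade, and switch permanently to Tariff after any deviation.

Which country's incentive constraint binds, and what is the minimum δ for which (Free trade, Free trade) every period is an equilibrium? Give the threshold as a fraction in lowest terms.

Bestor; δ ≥ 7/11

Farsund's threshold: (23−18)/(23−8) = 1/3.
Bestor's threshold: (26−12)/(26−4) = 7/11.
1/3 < 7/11, so Bestor binds and δ* = 7/11.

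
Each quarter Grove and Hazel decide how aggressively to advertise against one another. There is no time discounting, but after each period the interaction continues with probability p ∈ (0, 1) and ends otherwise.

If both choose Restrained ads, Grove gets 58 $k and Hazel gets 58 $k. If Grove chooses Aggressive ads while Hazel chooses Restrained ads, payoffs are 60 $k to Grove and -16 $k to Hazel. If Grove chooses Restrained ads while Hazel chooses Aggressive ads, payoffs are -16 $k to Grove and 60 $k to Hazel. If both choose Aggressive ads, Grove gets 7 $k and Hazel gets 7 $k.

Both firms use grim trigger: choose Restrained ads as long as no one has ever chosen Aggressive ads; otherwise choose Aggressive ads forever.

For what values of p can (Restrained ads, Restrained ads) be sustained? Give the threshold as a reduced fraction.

2/53

With no time discounting, the continuation probability p plays the role of the discount factor.
Grim-trigger IC: 58/(1−p) ≥ 60 + 7p/(1−p) ⇒ p ≥ (60−58)/(60−7) = 2/53.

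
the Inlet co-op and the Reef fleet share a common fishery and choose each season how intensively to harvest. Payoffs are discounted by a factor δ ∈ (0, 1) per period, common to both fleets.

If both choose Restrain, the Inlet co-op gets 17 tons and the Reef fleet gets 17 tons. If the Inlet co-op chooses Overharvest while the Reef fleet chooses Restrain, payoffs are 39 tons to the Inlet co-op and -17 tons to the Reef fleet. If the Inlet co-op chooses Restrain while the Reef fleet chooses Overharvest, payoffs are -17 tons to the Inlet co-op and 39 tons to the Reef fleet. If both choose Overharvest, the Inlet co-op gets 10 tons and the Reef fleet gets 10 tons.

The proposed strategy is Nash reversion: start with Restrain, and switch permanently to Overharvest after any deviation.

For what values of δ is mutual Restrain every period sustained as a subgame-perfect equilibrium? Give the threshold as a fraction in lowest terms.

22/29

Cooperation forever yields 17 each period: 17/(1−δ).
Deviating yields 39 once, then 10 forever: 39 + 10δ/(1−δ).
No profitable deviation requires 17/(1−δ) ≥ 39 + 10δ/(1−δ).
Multiplying by (1−δ): 17 ≥ 39(1−δ) + 10δ = 39 − 29δ.
So 29δ ≥ 22, i.e. δ ≥ 22/29.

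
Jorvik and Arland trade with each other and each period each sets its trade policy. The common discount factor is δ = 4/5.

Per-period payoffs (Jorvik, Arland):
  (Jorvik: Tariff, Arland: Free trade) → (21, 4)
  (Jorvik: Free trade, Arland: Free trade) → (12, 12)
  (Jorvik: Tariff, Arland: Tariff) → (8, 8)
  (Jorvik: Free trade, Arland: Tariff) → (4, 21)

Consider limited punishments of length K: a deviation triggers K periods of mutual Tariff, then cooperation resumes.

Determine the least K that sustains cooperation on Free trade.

No profitable deviation requires (12−8)(δ+…+δ^K) ≥ 21−12, i.e. δ+…+δ^K ≥ 9/4 ≈ 2.2500.
With δ = 4/5, the partial sums are K=1: 0.8000, K=2: 1.4400, K=3: 1.9520, K=4: 2.3616.
K = 4 is the first length at which the sum reaches 2.2500.

4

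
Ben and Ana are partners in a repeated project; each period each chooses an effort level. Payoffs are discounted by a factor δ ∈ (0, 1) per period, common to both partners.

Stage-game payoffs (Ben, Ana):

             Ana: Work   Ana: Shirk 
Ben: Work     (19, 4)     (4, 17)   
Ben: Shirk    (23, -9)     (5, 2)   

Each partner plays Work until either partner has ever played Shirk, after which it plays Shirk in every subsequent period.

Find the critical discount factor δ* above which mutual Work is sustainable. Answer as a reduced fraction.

Ben: cooperation gives 19 each period; deviation gives 23 once then 5 forever.
  19/(1−δ) ≥ 23 + 5δ/(1−δ) ⇒ δ ≥ 4/18 = 2/9.
Ana: cooperation gives 4 each period; deviation gives 17 once then 2 forever.
  δ ≥ 13/15.
Both must hold, so the binding constraint is Ana's: δ ≥ 13/15.

13/15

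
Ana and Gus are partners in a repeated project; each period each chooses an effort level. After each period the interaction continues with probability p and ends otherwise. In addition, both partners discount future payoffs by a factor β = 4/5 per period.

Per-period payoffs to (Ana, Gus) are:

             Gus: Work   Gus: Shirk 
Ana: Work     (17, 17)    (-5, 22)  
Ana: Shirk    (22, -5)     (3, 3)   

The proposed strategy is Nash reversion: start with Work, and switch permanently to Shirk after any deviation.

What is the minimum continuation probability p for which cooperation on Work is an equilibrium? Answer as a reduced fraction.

Expected continuation weight on next period's payoff is β·p = 4/5·p, which plays the role of the discount factor.
Cooperation requires 4/5·p ≥ (22−17)/(22−3) = 5/19, hence p ≥ 25/76.

25/76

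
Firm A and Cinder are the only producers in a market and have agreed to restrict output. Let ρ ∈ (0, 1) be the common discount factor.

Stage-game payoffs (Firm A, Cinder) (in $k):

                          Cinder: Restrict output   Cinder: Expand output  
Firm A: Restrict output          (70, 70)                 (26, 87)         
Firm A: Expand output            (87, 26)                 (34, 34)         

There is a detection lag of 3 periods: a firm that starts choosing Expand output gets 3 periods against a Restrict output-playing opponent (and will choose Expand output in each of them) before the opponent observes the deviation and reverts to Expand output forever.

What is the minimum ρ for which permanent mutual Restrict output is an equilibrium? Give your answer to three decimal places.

The best deviation is to choose Expand output for all 3 undetected periods, earning 87 each, then 34 forever once detected.
Deviation value: 87(1−ρ^3)/(1−ρ) + 34ρ^3/(1−ρ); cooperation value: 70/(1−ρ).
IC: 70 ≥ 87(1−ρ^3) + 34ρ^3 = 87 − 53ρ^3.
So ρ^3 ≥ 17/53, giving ρ ≥ (17/53)^(1/3) ≈ 0.685.

0.685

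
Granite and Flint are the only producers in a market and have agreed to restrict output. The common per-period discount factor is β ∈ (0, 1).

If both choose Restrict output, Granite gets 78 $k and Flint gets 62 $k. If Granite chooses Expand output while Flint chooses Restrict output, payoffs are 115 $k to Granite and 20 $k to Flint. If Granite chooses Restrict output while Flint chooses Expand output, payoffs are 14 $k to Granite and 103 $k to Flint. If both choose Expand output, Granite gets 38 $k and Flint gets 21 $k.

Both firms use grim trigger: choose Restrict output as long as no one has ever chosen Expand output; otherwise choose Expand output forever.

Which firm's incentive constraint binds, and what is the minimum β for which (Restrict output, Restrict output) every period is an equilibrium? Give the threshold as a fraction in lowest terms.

Granite's threshold: (115−78)/(115−38) = 37/77.
Flint's threshold: (103−62)/(103−21) = 1/2.
37/77 < 1/2, so Flint binds and β* = 1/2.

Flint; β ≥ 1/2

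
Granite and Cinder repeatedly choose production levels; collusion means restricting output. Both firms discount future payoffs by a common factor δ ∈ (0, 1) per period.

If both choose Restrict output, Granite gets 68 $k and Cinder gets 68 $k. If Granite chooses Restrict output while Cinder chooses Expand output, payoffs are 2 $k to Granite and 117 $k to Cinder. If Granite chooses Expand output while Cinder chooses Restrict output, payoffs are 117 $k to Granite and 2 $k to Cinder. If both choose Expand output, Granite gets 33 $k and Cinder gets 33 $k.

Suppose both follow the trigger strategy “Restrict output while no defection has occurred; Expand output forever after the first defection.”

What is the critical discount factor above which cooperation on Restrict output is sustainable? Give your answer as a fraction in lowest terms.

7/12

68/(1−δ) ≥ 117 + 33δ/(1−δ)
68 ≥ 117 − 84δ
δ ≥ 49/84 = 7/12.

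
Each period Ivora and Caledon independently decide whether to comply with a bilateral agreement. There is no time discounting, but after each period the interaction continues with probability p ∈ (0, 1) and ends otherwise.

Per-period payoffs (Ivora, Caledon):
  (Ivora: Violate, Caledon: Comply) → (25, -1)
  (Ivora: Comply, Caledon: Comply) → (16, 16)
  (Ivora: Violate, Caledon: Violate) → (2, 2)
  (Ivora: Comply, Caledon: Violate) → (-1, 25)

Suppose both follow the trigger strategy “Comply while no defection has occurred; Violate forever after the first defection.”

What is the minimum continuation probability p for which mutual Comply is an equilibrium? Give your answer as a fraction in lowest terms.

9/23

Expected cooperation value is 16 + p·16 + p²·16 + … = 16/(1−p); deviation gives 25 + p·2/(1−p).
16 ≥ 25(1−p) + 2p ⇒ 23p ≥ 9 ⇒ p ≥ 9/23.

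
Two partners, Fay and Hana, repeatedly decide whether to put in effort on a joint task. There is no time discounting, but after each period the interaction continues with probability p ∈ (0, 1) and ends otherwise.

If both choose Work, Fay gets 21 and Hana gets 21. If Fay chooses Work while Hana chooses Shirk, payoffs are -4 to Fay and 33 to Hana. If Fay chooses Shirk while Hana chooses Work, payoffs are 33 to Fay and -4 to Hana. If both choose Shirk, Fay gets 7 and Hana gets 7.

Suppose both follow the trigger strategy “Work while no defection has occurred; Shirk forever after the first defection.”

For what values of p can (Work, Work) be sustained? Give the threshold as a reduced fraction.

6/13

With no time discounting, the continuation probability p plays the role of the discount factor.
Grim-trigger IC: 21/(1−p) ≥ 33 + 7p/(1−p) ⇒ p ≥ (33−21)/(33−7) = 6/13.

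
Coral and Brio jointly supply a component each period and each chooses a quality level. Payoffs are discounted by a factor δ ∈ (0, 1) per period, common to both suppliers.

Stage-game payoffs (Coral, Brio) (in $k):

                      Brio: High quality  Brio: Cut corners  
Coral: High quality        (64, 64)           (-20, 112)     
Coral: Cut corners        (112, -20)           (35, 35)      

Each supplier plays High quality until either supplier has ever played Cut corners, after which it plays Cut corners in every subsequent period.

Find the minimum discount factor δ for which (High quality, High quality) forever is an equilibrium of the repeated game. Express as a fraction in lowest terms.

48/77

64/(1−δ) ≥ 112 + 35δ/(1−δ)
64 ≥ 112 − 77δ
δ ≥ 48/77.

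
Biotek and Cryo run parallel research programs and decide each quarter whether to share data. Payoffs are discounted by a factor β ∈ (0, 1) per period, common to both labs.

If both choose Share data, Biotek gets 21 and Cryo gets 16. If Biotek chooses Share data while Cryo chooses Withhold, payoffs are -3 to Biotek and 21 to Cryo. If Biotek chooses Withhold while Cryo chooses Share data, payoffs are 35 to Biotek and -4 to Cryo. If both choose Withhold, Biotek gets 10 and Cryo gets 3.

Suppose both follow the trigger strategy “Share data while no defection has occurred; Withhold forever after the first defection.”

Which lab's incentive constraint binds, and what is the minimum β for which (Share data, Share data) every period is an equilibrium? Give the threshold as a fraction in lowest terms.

Biotek: cooperation gives 21 each period; deviation gives 35 once then 10 forever.
  21/(1−β) ≥ 35 + 10β/(1−β) ⇒ β ≥ 14/25.
Cryo: cooperation gives 16 each period; deviation gives 21 once then 3 forever.
  β ≥ 5/18.
Both must hold, so the binding constraint is Biotek's: β ≥ 14/25.

Biotek; β ≥ 14/25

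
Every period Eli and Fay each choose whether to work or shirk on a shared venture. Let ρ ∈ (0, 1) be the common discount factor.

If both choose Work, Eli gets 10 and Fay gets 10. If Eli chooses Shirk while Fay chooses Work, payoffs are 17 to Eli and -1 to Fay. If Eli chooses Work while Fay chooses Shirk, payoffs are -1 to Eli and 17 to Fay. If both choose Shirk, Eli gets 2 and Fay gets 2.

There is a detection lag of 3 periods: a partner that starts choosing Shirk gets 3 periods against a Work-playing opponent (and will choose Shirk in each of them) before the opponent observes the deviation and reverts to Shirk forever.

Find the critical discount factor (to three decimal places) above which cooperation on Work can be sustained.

0.776

Deviating for the 3 undetected periods gains 17−10 = 7 per period over cooperation, then loses 10−2 = 8 per period forever once punishment starts.
Gain: 7(1 + ρ + … + ρ^2); loss: 8·ρ^3/(1−ρ).
No profitable deviation ⇔ 7(1−ρ^3) ≤ 8·ρ^3, i.e. ρ^3 ≥ 7/(7+8) = 7/15.
Hence ρ ≥ (7/15)^(1/3) ≈ 0.776.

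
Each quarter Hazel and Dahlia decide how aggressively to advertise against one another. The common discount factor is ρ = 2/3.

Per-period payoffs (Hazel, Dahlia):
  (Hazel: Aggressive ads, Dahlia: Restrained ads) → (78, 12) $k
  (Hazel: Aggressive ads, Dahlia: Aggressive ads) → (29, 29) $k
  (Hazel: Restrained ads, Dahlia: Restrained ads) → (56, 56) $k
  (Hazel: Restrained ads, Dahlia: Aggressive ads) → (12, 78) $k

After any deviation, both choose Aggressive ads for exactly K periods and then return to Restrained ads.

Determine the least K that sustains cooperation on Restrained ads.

IC: ρ(1−ρ^K)/(1−ρ) ≥ (78−56)/(56−29) = 22/27.
With ρ = 2/3: need 1 − ρ^K ≥ 22/27·(1−2/3)/(2/3), i.e. ρ^K ≤ 0.5926.
Since (2/3)^1 = 0.6667 and (2/3)^2 = 0.4444, the smallest such K is 2.

2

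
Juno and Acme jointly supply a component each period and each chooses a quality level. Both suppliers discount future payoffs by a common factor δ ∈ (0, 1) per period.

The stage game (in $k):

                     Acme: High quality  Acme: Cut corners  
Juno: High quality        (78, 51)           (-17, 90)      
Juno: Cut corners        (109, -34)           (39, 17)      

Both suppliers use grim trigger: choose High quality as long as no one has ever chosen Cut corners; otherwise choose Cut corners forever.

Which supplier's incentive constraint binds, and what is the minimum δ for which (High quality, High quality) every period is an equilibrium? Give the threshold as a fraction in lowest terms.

For Juno: deviation gain 109−78 = 31, per-period punishment loss 78−39 = 39. IC gives δ ≥ 31/70.
For Acme: gain 39, loss 34 per period, so δ ≥ 39/73.
The tighter constraint is Acme's, so cooperation needs δ ≥ 39/73.

Acme; δ ≥ 39/73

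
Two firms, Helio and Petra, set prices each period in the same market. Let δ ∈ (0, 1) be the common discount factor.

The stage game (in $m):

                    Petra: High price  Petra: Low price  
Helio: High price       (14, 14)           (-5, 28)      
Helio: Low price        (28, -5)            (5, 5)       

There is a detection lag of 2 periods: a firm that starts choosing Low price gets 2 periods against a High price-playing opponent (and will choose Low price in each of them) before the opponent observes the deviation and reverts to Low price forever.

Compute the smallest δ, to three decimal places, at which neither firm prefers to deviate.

0.780

A deviator earns 28 for 2 periods, then 5 forever; cooperating earns 14 forever. Multiplying the IC by (1−δ):
14 ≥ 28(1−δ^2) + 5δ^2, so 23·δ^2 ≥ 14 and δ^2 ≥ 14/23.
δ ≥ (14/23)^(1/2) ≈ 0.780.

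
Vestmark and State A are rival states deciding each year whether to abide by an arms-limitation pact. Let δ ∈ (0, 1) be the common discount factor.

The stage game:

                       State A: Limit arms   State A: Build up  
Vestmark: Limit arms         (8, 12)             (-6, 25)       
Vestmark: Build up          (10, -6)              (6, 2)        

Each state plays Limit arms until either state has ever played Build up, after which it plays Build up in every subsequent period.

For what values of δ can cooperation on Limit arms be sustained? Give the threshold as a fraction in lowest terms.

For Vestmark: deviation gain 10−8 = 2, per-period punishment loss 8−6 = 2. IC gives δ ≥ 2/4 = 1/2.
For State A: gain 13, loss 10 per period, so δ ≥ 13/23.
The tighter constraint is State A's, so cooperation needs δ ≥ 13/23.

13/23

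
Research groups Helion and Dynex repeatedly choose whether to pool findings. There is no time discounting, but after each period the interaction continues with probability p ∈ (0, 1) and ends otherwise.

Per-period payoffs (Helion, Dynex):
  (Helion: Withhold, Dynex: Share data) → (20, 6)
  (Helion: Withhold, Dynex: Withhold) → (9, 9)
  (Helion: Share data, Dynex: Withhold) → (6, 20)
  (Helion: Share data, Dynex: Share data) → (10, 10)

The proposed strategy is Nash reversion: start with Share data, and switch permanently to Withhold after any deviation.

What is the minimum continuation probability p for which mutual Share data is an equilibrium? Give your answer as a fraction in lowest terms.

10/11

Expected cooperation value is 10 + p·10 + p²·10 + … = 10/(1−p); deviation gives 20 + p·9/(1−p).
10 ≥ 20(1−p) + 9p ⇒ 11p ≥ 10 ⇒ p ≥ 10/11.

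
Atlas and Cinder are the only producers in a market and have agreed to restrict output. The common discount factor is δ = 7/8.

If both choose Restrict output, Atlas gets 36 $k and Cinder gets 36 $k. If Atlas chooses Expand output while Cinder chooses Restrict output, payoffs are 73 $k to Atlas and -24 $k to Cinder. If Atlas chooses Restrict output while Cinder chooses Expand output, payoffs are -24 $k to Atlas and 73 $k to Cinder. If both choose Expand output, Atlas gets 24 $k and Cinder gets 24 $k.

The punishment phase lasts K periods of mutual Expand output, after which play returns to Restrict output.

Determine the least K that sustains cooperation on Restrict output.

5

No profitable deviation requires (36−24)(δ+…+δ^K) ≥ 73−36, i.e. δ+…+δ^K ≥ 37/12 ≈ 3.0833.
With δ = 7/8, the partial sums are K=1: 0.8750, K=2: 1.6406, K=3: 2.3105, K=4: 2.8967, K=5: 3.4096.
K = 5 is the first length at which the sum reaches 3.0833.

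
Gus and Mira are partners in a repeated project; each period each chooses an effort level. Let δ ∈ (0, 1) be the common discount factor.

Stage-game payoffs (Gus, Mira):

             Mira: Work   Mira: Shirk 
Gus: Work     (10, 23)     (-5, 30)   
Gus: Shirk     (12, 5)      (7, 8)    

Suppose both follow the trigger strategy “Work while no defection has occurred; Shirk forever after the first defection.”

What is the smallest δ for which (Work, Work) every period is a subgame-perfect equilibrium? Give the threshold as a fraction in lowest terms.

Gus: cooperation gives 10 each period; deviation gives 12 once then 7 forever.
  10/(1−δ) ≥ 12 + 7δ/(1−δ) ⇒ δ ≥ 2/5.
Mira: cooperation gives 23 each period; deviation gives 30 once then 8 forever.
  δ ≥ 7/22.
Both must hold, so the binding constraint is Gus's: δ ≥ 2/5.

2/5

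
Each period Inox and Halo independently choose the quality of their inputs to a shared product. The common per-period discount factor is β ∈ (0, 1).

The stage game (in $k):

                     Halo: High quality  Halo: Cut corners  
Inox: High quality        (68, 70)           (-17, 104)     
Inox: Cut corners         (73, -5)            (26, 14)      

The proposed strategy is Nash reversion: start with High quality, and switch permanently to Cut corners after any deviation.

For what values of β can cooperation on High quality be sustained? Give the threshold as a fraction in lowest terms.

Inox: cooperation gives 68 each period; deviation gives 73 once then 26 forever.
  68/(1−β) ≥ 73 + 26β/(1−β) ⇒ β ≥ 5/47.
Halo: cooperation gives 70 each period; deviation gives 104 once then 14 forever.
  β ≥ 34/90 = 17/45.
Both must hold, so the binding constraint is Halo's: β ≥ 17/45.

17/45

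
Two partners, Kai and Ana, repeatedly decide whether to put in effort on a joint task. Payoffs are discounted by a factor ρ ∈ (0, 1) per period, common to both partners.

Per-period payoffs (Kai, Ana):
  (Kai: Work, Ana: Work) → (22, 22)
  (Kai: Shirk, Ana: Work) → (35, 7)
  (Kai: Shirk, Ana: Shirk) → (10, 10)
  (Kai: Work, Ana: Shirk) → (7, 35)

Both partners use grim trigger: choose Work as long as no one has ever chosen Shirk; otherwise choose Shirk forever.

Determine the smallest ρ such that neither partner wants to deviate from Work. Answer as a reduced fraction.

One-period gain from deviating is 35 − 22 = 13. The loss is 22 − 10 = 12 in every subsequent period, with present value 12·ρ/(1−ρ).
Deviation is unprofitable when 12·ρ/(1−ρ) ≥ 13, i.e. ρ/(1−ρ) ≥ 13/12.
Equivalently ρ ≥ 13/(13+12) = 13/25.

13/25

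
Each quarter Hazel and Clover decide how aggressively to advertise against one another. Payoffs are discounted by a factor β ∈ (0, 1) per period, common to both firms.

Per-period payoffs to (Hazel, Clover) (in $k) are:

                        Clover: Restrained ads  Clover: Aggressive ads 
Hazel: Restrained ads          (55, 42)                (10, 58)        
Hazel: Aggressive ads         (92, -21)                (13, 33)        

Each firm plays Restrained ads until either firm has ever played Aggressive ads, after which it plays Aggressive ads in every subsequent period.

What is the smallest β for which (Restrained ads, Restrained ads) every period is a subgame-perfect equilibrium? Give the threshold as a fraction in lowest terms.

For Hazel: deviation gain 92−55 = 37, per-period punishment loss 55−13 = 42. IC gives β ≥ 37/79.
For Clover: gain 16, loss 9 per period, so β ≥ 16/25.
The tighter constraint is Clover's, so cooperation needs β ≥ 16/25.

16/25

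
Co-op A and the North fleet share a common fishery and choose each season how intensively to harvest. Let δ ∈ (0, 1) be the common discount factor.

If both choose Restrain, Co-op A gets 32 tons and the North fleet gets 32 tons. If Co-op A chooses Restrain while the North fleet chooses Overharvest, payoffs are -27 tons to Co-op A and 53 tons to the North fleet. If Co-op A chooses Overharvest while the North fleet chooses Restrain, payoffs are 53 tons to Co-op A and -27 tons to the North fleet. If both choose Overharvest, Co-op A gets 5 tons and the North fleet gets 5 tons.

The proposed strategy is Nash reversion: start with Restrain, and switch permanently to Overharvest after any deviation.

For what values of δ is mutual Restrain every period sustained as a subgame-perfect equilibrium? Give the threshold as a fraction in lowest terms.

7/16

Cooperation forever yields 32 each period: 32/(1−δ).
Deviating yields 53 once, then 5 forever: 53 + 5δ/(1−δ).
No profitable deviation requires 32/(1−δ) ≥ 53 + 5δ/(1−δ).
Multiplying by (1−δ): 32 ≥ 53(1−δ) + 5δ = 53 − 48δ.
So 48δ ≥ 21, i.e. δ ≥ 21/48 = 7/16.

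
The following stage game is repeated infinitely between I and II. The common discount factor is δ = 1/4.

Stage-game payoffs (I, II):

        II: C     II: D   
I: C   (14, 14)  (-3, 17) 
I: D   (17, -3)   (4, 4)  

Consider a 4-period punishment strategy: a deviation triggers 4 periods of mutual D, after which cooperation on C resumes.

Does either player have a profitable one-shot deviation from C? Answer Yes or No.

No

IC: δ+…+δ^4 ≥ (17−14)/(14−4) = 3/10.
At δ = 1/4: partial sum = 0.3320 ≥ 0.3000. Cooperation sustainable.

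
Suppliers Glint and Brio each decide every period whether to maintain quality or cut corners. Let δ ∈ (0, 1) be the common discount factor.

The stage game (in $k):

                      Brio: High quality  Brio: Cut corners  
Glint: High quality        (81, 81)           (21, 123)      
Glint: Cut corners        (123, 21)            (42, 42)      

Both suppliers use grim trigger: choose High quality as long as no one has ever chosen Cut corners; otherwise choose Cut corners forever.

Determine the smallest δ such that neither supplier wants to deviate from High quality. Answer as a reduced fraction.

Under grim trigger the critical discount factor is (T−C)/(T−P) with T = 123, C = 81, P = 42.
δ* = (123−81)/(123−42) = 42/81 = 14/27.

14/27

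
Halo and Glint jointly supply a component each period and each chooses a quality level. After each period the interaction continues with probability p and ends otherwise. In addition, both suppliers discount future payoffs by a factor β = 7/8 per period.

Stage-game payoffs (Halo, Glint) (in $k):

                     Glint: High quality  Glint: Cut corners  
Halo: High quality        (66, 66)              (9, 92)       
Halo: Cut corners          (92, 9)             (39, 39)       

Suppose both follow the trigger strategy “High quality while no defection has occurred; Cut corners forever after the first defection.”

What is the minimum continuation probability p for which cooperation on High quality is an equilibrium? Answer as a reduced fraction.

208/371

Expected continuation weight on next period's payoff is β·p = 7/8·p, which plays the role of the discount factor.
Cooperation requires 7/8·p ≥ (92−66)/(92−39) = 26/53, hence p ≥ 208/371.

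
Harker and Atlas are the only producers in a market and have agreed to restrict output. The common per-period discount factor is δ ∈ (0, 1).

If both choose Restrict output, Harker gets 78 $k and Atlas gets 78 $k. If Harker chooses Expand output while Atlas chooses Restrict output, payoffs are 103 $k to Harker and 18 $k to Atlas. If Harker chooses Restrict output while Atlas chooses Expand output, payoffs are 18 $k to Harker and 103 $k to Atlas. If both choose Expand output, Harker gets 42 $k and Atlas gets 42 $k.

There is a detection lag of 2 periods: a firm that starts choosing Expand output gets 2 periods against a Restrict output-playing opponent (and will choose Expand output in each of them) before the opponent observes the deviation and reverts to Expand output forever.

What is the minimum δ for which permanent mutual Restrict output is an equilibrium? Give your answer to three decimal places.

0.640

The best deviation is to choose Expand output for all 2 undetected periods, earning 103 each, then 42 forever once detected.
Deviation value: 103(1−δ^2)/(1−δ) + 42δ^2/(1−δ); cooperation value: 78/(1−δ).
IC: 78 ≥ 103(1−δ^2) + 42δ^2 = 103 − 61δ^2.
So δ^2 ≥ 25/61, giving δ ≥ (25/61)^(1/2) ≈ 0.640.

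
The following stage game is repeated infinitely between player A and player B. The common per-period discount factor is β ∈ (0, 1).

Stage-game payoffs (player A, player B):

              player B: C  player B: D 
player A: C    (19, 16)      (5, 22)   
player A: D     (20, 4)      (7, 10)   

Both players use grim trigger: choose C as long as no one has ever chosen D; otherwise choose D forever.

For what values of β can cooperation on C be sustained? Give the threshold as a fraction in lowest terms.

1/2

player A: cooperation gives 19 each period; deviation gives 20 once then 7 forever.
  19/(1−β) ≥ 20 + 7β/(1−β) ⇒ β ≥ 1/13.
player B: cooperation gives 16 each period; deviation gives 22 once then 10 forever.
  β ≥ 6/12 = 1/2.
Both must hold, so the binding constraint is player B's: β ≥ 1/2.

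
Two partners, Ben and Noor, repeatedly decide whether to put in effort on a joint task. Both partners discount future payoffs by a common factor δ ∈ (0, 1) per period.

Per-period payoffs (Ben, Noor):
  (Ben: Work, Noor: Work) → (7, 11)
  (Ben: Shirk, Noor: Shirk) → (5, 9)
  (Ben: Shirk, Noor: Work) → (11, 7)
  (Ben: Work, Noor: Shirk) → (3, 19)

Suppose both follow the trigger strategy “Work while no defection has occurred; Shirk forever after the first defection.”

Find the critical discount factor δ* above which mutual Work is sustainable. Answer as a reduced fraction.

Ben: cooperation gives 7 each period; deviation gives 11 once then 5 forever.
  7/(1−δ) ≥ 11 + 5δ/(1−δ) ⇒ δ ≥ 4/6 = 2/3.
Noor: cooperation gives 11 each period; deviation gives 19 once then 9 forever.
  δ ≥ 8/10 = 4/5.
Both must hold, so the binding constraint is Noor's: δ ≥ 4/5.

4/5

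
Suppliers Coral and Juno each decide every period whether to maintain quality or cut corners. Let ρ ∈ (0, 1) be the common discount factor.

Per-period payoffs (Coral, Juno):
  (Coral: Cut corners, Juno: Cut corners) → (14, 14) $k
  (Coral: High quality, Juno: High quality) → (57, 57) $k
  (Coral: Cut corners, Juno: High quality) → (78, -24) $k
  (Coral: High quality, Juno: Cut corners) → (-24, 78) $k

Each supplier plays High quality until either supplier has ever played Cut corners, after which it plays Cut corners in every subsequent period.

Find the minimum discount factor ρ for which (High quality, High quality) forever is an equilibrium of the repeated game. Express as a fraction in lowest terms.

21/64

Under grim trigger the critical discount factor is (T−C)/(T−P) with T = 78, C = 57, P = 14.
ρ* = (78−57)/(78−14) = 21/64.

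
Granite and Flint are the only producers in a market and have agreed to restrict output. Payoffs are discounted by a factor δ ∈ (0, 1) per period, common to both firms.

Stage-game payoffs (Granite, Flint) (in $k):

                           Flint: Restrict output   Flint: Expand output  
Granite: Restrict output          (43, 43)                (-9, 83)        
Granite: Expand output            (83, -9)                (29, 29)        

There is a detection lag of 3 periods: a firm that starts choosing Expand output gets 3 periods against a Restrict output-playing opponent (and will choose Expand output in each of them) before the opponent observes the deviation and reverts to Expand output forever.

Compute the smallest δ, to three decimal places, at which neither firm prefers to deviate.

A deviator earns 83 for 3 periods, then 29 forever; cooperating earns 43 forever. Multiplying the IC by (1−δ):
43 ≥ 83(1−δ^3) + 29δ^3, so 54·δ^3 ≥ 40 and δ^3 ≥ 20/27.
δ ≥ (20/27)^(1/3) ≈ 0.905.

0.905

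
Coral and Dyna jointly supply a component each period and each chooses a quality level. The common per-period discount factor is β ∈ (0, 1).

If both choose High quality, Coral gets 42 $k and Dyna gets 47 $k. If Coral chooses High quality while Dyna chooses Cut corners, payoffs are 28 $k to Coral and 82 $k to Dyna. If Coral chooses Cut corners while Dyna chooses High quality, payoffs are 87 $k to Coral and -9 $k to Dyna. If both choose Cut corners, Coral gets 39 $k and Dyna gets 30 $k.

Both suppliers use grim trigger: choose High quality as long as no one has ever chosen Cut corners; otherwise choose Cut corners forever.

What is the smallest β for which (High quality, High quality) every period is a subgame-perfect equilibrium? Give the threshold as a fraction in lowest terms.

Coral: cooperation gives 42 each period; deviation gives 87 once then 39 forever.
  42/(1−β) ≥ 87 + 39β/(1−β) ⇒ β ≥ 45/48 = 15/16.
Dyna: cooperation gives 47 each period; deviation gives 82 once then 30 forever.
  β ≥ 35/52.
Both must hold, so the binding constraint is Coral's: β ≥ 15/16.

15/16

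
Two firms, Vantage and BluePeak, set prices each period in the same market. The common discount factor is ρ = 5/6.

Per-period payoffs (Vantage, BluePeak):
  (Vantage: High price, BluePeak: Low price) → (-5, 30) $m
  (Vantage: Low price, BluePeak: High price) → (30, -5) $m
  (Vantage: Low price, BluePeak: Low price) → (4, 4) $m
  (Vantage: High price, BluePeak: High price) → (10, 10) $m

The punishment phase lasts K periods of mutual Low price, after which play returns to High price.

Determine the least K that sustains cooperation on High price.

Need Σ_{k=1}^{K} ρ^k ≥ (30−10)/(10−4) = 3.3333 at ρ = 5/6.
At K = 6 the sum is 3.3255 < 3.3333; at K = 7 it is 3.6046 ≥ 3.3333.
So the minimum punishment length is K = 7.

7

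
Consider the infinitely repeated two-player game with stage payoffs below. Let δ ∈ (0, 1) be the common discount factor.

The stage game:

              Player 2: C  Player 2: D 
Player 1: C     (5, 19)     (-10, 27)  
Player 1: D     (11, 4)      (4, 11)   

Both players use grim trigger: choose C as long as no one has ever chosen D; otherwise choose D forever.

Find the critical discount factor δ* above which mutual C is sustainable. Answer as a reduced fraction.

6/7

For Player 1: deviation gain 11−5 = 6, per-period punishment loss 5−4 = 1. IC gives δ ≥ 6/7.
For Player 2: gain 8, loss 8 per period, so δ ≥ 8/16 = 1/2.
The tighter constraint is Player 1's, so cooperation needs δ ≥ 6/7.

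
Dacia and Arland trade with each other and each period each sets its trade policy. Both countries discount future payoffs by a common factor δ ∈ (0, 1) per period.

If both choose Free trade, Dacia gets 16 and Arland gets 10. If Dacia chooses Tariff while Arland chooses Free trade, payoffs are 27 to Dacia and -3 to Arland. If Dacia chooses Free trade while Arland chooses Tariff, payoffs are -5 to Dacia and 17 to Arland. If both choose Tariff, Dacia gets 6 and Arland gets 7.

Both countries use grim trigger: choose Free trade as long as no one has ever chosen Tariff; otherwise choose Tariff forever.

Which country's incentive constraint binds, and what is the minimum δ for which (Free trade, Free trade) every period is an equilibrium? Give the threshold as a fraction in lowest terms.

Arland; δ ≥ 7/10

Dacia's threshold: (27−16)/(27−6) = 11/21.
Arland's threshold: (17−10)/(17−7) = 7/10.
11/21 < 7/10, so Arland binds and δ* = 7/10.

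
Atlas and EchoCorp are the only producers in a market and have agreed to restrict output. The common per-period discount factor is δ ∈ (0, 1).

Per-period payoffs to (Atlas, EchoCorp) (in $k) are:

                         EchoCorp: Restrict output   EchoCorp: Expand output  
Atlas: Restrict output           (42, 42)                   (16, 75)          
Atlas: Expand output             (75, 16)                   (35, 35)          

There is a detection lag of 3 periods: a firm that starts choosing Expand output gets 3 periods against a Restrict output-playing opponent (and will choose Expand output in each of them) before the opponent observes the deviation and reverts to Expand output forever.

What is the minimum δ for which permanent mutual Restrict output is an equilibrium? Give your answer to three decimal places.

The best deviation is to choose Expand output for all 3 undetected periods, earning 75 each, then 35 forever once detected.
Deviation value: 75(1−δ^3)/(1−δ) + 35δ^3/(1−δ); cooperation value: 42/(1−δ).
IC: 42 ≥ 75(1−δ^3) + 35δ^3 = 75 − 40δ^3.
So δ^3 ≥ 33/40, giving δ ≥ (33/40)^(1/3) ≈ 0.938.

0.938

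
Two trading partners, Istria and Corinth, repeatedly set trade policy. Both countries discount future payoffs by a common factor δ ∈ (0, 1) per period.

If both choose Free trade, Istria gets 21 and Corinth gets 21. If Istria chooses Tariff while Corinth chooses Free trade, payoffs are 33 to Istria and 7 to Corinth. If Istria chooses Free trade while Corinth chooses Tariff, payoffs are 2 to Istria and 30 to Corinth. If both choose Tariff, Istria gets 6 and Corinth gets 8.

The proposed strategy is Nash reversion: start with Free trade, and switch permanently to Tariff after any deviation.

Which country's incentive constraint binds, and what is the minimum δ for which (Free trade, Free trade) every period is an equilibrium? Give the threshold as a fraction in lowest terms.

For Istria: deviation gain 33−21 = 12, per-period punishment loss 21−6 = 15. IC gives δ ≥ 12/27 = 4/9.
For Corinth: gain 9, loss 13 per period, so δ ≥ 9/22.
The tighter constraint is Istria's, so cooperation needs δ ≥ 4/9.

Istria; δ ≥ 4/9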